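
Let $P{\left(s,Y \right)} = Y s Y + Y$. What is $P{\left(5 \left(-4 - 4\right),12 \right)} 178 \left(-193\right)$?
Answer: $197466792$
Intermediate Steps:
$P{\left(s,Y \right)} = Y + s Y^{2}$ ($P{\left(s,Y \right)} = s Y^{2} + Y = Y + s Y^{2}$)
$P{\left(5 \left(-4 - 4\right),12 \right)} 178 \left(-193\right) = 12 \left(1 + 12 \cdot 5 \left(-4 - 4\right)\right) 178 \left(-193\right) = 12 \left(1 + 12 \cdot 5 \left(-8\right)\right) 178 \left(-193\right) = 12 \left(1 + 12 \left(-40\right)\right) 178 \left(-193\right) = 12 \left(1 - 480\right) 178 \left(-193\right) = 12 \left(-479\right) 178 \left(-193\right) = \left(-5748\right) 178 \left(-193\right) = \left(-1023144\right) \left(-193\right) = 197466792$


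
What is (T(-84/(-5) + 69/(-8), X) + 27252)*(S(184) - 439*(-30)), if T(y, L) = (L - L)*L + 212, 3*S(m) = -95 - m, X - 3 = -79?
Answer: 359146728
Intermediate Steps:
X = -76 (X = 3 - 79 = -76)
S(m) = -95/3 - m/3 (S(m) = (-95 - m)/3 = -95/3 - m/3)
T(y, L) = 212 (T(y, L) = 0*L + 212 = 0 + 212 = 212)
(T(-84/(-5) + 69/(-8), X) + 27252)*(S(184) - 439*(-30)) = (212 + 27252)*((-95/3 - 1/3*184) - 439*(-30)) = 27464*((-95/3 - 184/3) + 13170) = 27464*(-93 + 13170) = 27464*13077 = 359146728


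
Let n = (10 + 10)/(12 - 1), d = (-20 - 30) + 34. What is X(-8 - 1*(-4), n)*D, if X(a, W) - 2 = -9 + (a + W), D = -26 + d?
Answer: 4242/11 ≈ 385.64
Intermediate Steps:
d = -16 (d = -50 + 34 = -16)
n = 20/11 ≈ 1.8182
D = -42 (D = -26 - 16 = -42)
X(a, W) = -7 + W + a (X(a, W) = 2 + (-9 + (a + W)) = 2 + (-9 + (W + a)) = 2 + (-9 + W + a) = -7 + W + a)
X(-8 - 1*(-4), n)*D = (-7 + 20/11 + (-8 - 1*(-4)))*(-42) = (-7 + 20/11 + (-8 + 4))*(-42) = (-7 + 20/11 - 4)*(-42) = -101/11*(-42) = 4242/11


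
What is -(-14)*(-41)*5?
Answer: -2870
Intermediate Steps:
-(-14)*(-41)*5 = -14*41*5 = -574*5 = -2870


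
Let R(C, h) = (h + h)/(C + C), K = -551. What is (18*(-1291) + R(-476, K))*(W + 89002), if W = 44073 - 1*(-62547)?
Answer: -154551678101/34 ≈ -4.5456e+9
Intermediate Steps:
W = 106620 (W = 44073 + 62547 = 106620)
R(C, h) = h/C (R(C, h) = (2*h)/((2*C)) = (2*h)*(1/(2*C)) = h/C)
(18*(-1291) + R(-476, K))*(W + 89002) = (18*(-1291) - 551/(-476))*(106620 + 89002) = (-23238 - 551*(-1/476))*195622 = (-23238 + 551/476)*195622 = -11060737/476*195622 = -154551678101/34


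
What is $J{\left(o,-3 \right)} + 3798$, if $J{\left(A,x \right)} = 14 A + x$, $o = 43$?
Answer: $4397$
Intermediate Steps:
$J{\left(A,x \right)} = x + 14 A$
$J{\left(o,-3 \right)} + 3798 = \left(-3 + 14 \cdot 43\right) + 3798 = \left(-3 + 602\right) + 3798 = 599 + 3798 = 4397$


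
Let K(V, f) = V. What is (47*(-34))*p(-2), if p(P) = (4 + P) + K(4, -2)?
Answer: -9588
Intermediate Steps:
p(P) = 8 + P (p(P) = (4 + P) + 4 = 8 + P)
(47*(-34))*p(-2) = (47*(-34))*(8 - 2) = -1598*6 = -9588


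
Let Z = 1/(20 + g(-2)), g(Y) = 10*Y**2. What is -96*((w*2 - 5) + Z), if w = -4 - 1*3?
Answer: 9112/5 ≈ 1822.4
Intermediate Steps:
w = -7 (w = -4 - 3 = -7)
Z = 1/60 (Z = 1/(20 + 10*(-2)**2) = 1/(20 + 10*4) = 1/(20 + 40) = 1/60 ≈ 0.016667)
-96*((w*2 - 5) + Z) = -96*((-7*2 - 5) + 1/60) = -96*((-14 - 5) + 1/60) = -96*(-19 + 1/60) = -96*(-1139/60) = 9112/5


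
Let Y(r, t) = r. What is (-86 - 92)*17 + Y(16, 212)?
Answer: -3010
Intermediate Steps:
(-86 - 92)*17 + Y(16, 212) = (-86 - 92)*17 + 16 = -178*17 + 16 = -3026 + 16 = -3010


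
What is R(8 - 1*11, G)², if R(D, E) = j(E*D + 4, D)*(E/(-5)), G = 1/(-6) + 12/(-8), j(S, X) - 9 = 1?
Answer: 100/9 ≈ 11.111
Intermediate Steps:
j(S, X) = 10 (j(S, X) = 9 + 1 = 10)
G = -5/3 (G = 1*(-⅙) + 12*(-⅛) = -⅙ - 3/2 = -5/3 ≈ -1.6667)
R(D, E) = -2*E (R(D, E) = 10*(E/(-5)) = 10*(E*(-⅕)) = 10*(-E/5) = -2*E)
R(8 - 1*11, G)² = (-2*(-5/3))² = (10/3)² = 100/9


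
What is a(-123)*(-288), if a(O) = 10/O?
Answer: 960/41 ≈ 23.415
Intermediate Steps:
a(-123)*(-288) = (10/(-123))*(-288) = (10*(-1/123))*(-288) = -10/123*(-288) = 960/41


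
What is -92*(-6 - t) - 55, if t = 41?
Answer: 4269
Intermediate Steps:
-92*(-6 - t) - 55 = -92*(-6 - 1*41) - 55 = -92*(-6 - 41) - 55 = -92*(-47) - 55 = 4324 - 55 = 4269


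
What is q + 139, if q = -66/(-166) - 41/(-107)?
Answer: 1241393/8881 ≈ 139.78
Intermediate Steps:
q = 6934/8881 (q = -66*(-1/166) - 41*(-1/107) = 33/83 + 41/107 = 6934/8881 ≈ 0.78077)
q + 139 = 6934/8881 + 139 = 1241393/8881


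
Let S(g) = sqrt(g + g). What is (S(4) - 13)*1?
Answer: -13 + 2*sqrt(2) ≈ -10.172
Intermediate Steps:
S(g) = sqrt(2)*sqrt(g) (S(g) = sqrt(2*g) = sqrt(2)*sqrt(g))
(S(4) - 13)*1 = (sqrt(2)*sqrt(4) - 13)*1 = (sqrt(2)*2 - 13)*1 = (2*sqrt(2) - 13)*1 = (-13 + 2*sqrt(2))*1 = -13 + 2*sqrt(2)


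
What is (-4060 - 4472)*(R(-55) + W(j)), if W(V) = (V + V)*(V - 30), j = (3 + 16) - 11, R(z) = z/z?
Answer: 2994732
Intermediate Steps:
R(z) = 1
j = 8 (j = 19 - 11 = 8)
W(V) = 2*V*(-30 + V) (W(V) = (2*V)*(-30 + V) = 2*V*(-30 + V))
(-4060 - 4472)*(R(-55) + W(j)) = (-4060 - 4472)*(1 + 2*8*(-30 + 8)) = -8532*(1 + 2*8*(-22)) = -8532*(1 - 352) = -8532*(-351) = 2994732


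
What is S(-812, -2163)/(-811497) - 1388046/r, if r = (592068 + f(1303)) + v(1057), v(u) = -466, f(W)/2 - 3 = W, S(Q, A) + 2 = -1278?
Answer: -562817285471/241101439179 ≈ -2.3344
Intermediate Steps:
S(Q, A) = -1280 (S(Q, A) = -2 - 1278 = -1280)
f(W) = 6 + 2*W
r = 594214 (r = (592068 + (6 + 2*1303)) - 466 = (592068 + (6 + 2606)) - 466 = (592068 + 2612) - 466 = 594680 - 466 = 594214)
S(-812, -2163)/(-811497) - 1388046/r = -1280/(-811497) - 1388046/594214 = -1280*(-1/811497) - 1388046*1/594214 = 1280/811497 - 694023/297107 = -562817285471/241101439179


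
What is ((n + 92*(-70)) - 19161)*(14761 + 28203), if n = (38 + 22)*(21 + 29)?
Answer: -971029364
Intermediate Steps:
n = 3000 (n = 60*50 = 3000)
((n + 92*(-70)) - 19161)*(14761 + 28203) = ((3000 + 92*(-70)) - 19161)*(14761 + 28203) = ((3000 - 6440) - 19161)*42964 = (-3440 - 19161)*42964 = -22601*42964 = -971029364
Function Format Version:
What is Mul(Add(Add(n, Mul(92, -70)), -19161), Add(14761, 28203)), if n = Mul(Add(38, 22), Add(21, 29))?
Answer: -971029364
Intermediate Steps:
n = 3000 (n = Mul(60, 50) = 3000)
Mul(Add(Add(n, Mul(92, -70)), -19161), Add(14761, 28203)) = Mul(Add(Add(3000, Mul(92, -70)), -19161), Add(14761, 28203)) = Mul(Add(Add(3000, -6440), -19161), 42964) = Mul(Add(-3440, -19161), 42964) = Mul(-22601, 42964) = -971029364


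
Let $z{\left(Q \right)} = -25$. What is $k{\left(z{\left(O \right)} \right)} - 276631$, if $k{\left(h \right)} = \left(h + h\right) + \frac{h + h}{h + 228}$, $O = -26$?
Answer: $- \frac{56166293}{203} \approx -2.7668 \cdot 10^{5}$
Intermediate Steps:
$k{\left(h \right)} = 2 h + \frac{2 h}{228 + h}$
$k{\left(z{\left(O \right)} \right)} - 276631 = 2 \left(-25\right) \frac{1}{228 - 25} \left(229 - 25\right) - 276631 = 2 \left(-25\right) \frac{1}{203} \cdot 204 - 276631 = - \frac{10200}{203} - 276631 = - \frac{56166293}{203}$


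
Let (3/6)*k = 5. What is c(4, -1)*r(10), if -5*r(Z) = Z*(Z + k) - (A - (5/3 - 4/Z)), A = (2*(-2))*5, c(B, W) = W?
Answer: 3319/75 ≈ 44.253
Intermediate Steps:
k = 10 (k = 2*5 = 10)
A = -20 (A = -4*5 = -20)
r(Z) = -13/3 + 4/(5*Z) - Z*(10 + Z)/5 (r(Z) = -(Z*(Z + 10) - (-20 - (5/3 - 4/Z)))/5 = -(Z*(10 + Z) - (-20 - (5*(⅓) - 4/Z)))/5 = -(Z*(10 + Z) - (-20 - (5/3 - 4/Z)))/5 = -(Z*(10 + Z) - (-20 + (-5/3 + 4/Z)))/5 = -(Z*(10 + Z) - (-65/3 + 4/Z))/5 = -(Z*(10 + Z) + (65/3 - 4/Z))/5 = -(65/3 - 4/Z + Z*(10 + Z))/5 = -13/3 + 4/(5*Z) - Z*(10 + Z)/5)
c(4, -1)*r(10) = -(12 - 1*10*(65 + 3*10² + 30*10))/(15*10) = -(12 - 1*10*(65 + 3*100 + 300))/(15*10) = -(12 - 1*10*(65 + 300 + 300))/(15*10) = -(12 - 1*10*665)/(15*10) = -(12 - 6650)/(15*10) = -(-6638)/(15*10) = -1*(-3319/75) = 3319/75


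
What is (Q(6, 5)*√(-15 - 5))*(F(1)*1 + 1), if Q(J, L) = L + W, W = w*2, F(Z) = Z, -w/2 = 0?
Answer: 20*I*√5 ≈ 44.721*I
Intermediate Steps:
w = 0 (w = -2*0 = 0)
W = 0 (W = 0*2 = 0)
Q(J, L) = L (Q(J, L) = L + 0 = L)
(Q(6, 5)*√(-15 - 5))*(F(1)*1 + 1) = (5*√(-15 - 5))*(1*1 + 1) = (5*√(-20))*(1 + 1) = (5*(2*I*√5))*2 = (10*I*√5)*2 = 20*I*√5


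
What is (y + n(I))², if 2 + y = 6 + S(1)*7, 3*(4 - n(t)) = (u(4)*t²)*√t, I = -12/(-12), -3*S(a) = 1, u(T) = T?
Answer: 169/9 ≈ 18.778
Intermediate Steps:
S(a) = -⅓ (S(a) = -⅓*1 = -⅓)
I = 1 (I = -12*(-1/12) = 1)
n(t) = 4 - 4*t^(5/2)/3 (n(t) = 4 - 4*t²*√t/3 = 4 - 4*t^(5/2)/3)
y = 5/3 (y = -2 + (6 - ⅓*7) = -2 + (6 - 7/3) = -2 + 11/3 = 5/3 ≈ 1.6667)
(y + n(I))² = (5/3 + (4 - 4*1^(5/2)/3))² = (5/3 + (4 - 4/3*1))² = (5/3 + (4 - 4/3))² = (5/3 + 8/3)² = (13/3)² = 169/9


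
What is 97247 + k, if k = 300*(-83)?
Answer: 72347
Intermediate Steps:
k = -24900
97247 + k = 97247 - 24900 = 72347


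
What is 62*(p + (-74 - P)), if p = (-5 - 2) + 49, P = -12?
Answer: -1240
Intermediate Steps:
p = 42 (p = -7 + 49 = 42)
62*(p + (-74 - P)) = 62*(42 + (-74 - 1*(-12))) = 62*(42 + (-74 + 12)) = 62*(42 - 62) = 62*(-20) = -1240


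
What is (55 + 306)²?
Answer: 130321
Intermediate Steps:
(55 + 306)² = 361² = 130321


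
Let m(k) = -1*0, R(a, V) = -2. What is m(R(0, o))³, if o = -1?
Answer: 0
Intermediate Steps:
m(k) = 0
m(R(0, o))³ = 0³ = 0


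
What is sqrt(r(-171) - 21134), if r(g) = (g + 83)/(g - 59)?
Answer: I*sqrt(279492090)/115 ≈ 145.37*I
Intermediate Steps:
r(g) = (83 + g)/(-59 + g)
sqrt(r(-171) - 21134) = sqrt((83 - 171)/(-59 - 171) - 21134) = sqrt(-88/(-230) - 21134) = sqrt(-1/230*(-88) - 21134) = sqrt(44/115 - 21134) = sqrt(-2430366/115) = I*sqrt(279492090)/115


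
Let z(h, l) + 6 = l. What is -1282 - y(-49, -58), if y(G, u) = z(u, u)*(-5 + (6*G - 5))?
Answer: -20738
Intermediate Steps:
z(h, l) = -6 + l
y(G, u) = (-10 + 6*G)*(-6 + u) (y(G, u) = (-6 + u)*(-5 + (6*G - 5)) = (-6 + u)*(-5 + (-5 + 6*G)) = (-6 + u)*(-10 + 6*G) = (-10 + 6*G)*(-6 + u))
-1282 - y(-49, -58) = -1282 - 2*(-6 - 58)*(-5 + 3*(-49)) = -1282 - 2*(-64)*(-5 - 147) = -1282 - 2*(-64)*(-152) = -1282 - 1*19456 = -1282 - 19456 = -20738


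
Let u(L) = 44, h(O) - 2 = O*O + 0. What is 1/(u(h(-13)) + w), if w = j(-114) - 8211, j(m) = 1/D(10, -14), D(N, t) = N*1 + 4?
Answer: -14/114337 ≈ -0.00012244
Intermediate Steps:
D(N, t) = 4 + N (D(N, t) = N + 4 = 4 + N)
j(m) = 1/14 (j(m) = 1/(4 + 10) = 1/14)
h(O) = 2 + O**2 (h(O) = 2 + (O*O + 0) = 2 + (O**2 + 0) = 2 + O**2)
w = -114953/14 (w = 1/14 - 8211 = -114953/14 ≈ -8210.9)
1/(u(h(-13)) + w) = 1/(44 - 114953/14) = 1/(-114337/14) = -14/114337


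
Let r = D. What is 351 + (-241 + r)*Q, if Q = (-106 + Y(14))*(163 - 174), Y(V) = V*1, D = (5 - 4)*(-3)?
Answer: -246577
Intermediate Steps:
D = -3 (D = 1*(-3) = -3)
r = -3
Y(V) = V
Q = 1012 (Q = (-106 + 14)*(163 - 174) = -92*(-11) = 1012)
351 + (-241 + r)*Q = 351 + (-241 - 3)*1012 = 351 - 244*1012 = 351 - 246928 = -246577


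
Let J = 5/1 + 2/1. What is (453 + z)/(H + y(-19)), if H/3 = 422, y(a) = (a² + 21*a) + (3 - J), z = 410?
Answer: 863/1224 ≈ 0.70507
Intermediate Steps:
J = 7 (J = 5*1 + 2*1 = 5 + 2 = 7)
y(a) = -4 + a² + 21*a (y(a) = (a² + 21*a) + (3 - 1*7) = (a² + 21*a) + (3 - 7) = (a² + 21*a) - 4 = -4 + a² + 21*a)
H = 1266 (H = 3*422 = 1266)
(453 + z)/(H + y(-19)) = (453 + 410)/(1266 + (-4 + (-19)² + 21*(-19))) = 863/(1266 + (-4 + 361 - 399)) = 863/(1266 - 42) = 863/1224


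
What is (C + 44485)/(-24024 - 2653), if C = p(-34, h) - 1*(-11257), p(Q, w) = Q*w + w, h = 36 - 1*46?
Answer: -56072/26677 ≈ -2.1019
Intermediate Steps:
h = -10 (h = 36 - 46 = -10)
p(Q, w) = w + Q*w
C = 11587 (C = -10*(1 - 34) - 1*(-11257) = -10*(-33) + 11257 = 330 + 11257 = 11587)
(C + 44485)/(-24024 - 2653) = (11587 + 44485)/(-24024 - 2653) = 56072/(-26677) = 56072*(-1/26677) = -56072/26677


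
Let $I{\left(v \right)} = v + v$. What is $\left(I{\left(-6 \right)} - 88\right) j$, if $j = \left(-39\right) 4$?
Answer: $15600$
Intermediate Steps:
$I{\left(v \right)} = 2 v$
$j = -156$
$\left(I{\left(-6 \right)} - 88\right) j = \left(2 \left(-6\right) - 88\right) \left(-156\right) = \left(-12 - 88\right) \left(-156\right) = \left(-100\right) \left(-156\right) = 15600$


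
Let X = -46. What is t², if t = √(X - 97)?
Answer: -143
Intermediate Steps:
t = I*√143 (t = √(-46 - 97) = √(-143) = I*√143 ≈ 11.958*I)
t² = (I*√143)² = -143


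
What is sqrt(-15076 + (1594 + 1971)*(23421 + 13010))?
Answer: sqrt(129861439) ≈ 11396.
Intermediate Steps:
sqrt(-15076 + (1594 + 1971)*(23421 + 13010)) = sqrt(-15076 + 3565*36431) = sqrt(-15076 + 129876515) = sqrt(129861439)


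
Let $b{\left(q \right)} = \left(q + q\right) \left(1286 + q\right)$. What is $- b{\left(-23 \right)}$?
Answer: $58098$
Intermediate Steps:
$b{\left(q \right)} = 2 q \left(1286 + q\right)$
$- b{\left(-23 \right)} = - 2 \left(-23\right) \left(1286 - 23\right) = - 2 \left(-23\right) 1263 = \left(-1\right) \left(-58098\right) = 58098$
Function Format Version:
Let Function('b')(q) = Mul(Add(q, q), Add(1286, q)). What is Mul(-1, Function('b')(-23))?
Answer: 58098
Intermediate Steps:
Function('b')(q) = Mul(2, q, Add(1286, q)) (Function('b')(q) = Mul(Mul(2, q), Add(1286, q)) = Mul(2, q, Add(1286, q)))
Mul(-1, Function('b')(-23)) = Mul(-1, Mul(2, -23, Add(1286, -23))) = Mul(-1, Mul(2, -23, 1263)) = Mul(-1, -58098) = 58098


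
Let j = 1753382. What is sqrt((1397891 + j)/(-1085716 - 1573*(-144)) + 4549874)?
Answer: sqrt(839714415548929423)/429602 ≈ 2133.0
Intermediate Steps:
sqrt((1397891 + j)/(-1085716 - 1573*(-144)) + 4549874) = sqrt((1397891 + 1753382)/(-1085716 - 1573*(-144)) + 4549874) = sqrt(3151273/(-1085716 + 226512) + 4549874) = sqrt(3151273/(-859204) + 4549874) = sqrt(3151273*(-1/859204) + 4549874) = sqrt(-3151273/859204 + 4549874) = sqrt(3909266789023/859204) = sqrt(839714415548929423)/429602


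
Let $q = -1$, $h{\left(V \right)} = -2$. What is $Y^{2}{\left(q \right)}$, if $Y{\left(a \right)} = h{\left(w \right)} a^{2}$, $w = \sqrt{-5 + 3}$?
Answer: $4$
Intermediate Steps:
$w = i \sqrt{2}$ ($w = \sqrt{-2} = i \sqrt{2} \approx 1.4142 i$)
$Y{\left(a \right)} = - 2 a^{2}$
$Y^{2}{\left(q \right)} = \left(- 2 \left(-1\right)^{2}\right)^{2} = \left(\left(-2\right) 1\right)^{2} = \left(-2\right)^{2} = 4$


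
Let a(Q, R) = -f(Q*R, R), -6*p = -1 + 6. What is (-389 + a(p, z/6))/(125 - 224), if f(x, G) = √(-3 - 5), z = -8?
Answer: 389/99 + 2*I*√2/99 ≈ 3.9293 + 0.02857*I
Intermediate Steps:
f(x, G) = 2*I*√2 (f(x, G) = √(-8) = 2*I*√2)
p = -⅚ (p = -(-1 + 6)/6 = -⅙*5 = -⅚ ≈ -0.83333)
a(Q, R) = -2*I*√2
(-389 + a(p, z/6))/(125 - 224) = (-389 - 2*I*√2)/(125 - 224) = (-389 - 2*I*√2)/(-99) = (-389 - 2*I*√2)*(-1/99) = 389/99 + 2*I*√2/99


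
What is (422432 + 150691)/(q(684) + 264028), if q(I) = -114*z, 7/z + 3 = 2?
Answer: 573123/264826 ≈ 2.1642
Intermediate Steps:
z = -7 (z = 7/(-3 + 2) = 7/(-1) = 7*(-1) = -7)
q(I) = 798 (q(I) = -114*(-7) = 798)
(422432 + 150691)/(q(684) + 264028) = (422432 + 150691)/(798 + 264028) = 573123/264826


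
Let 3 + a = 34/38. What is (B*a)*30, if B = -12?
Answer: 14400/19 ≈ 757.89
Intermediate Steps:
a = -40/19 (a = -3 + 34/38 = -3 + 34*(1/38) = -3 + 17/19 = -40/19 ≈ -2.1053)
(B*a)*30 = -12*(-40/19)*30 = (480/19)*30 = 14400/19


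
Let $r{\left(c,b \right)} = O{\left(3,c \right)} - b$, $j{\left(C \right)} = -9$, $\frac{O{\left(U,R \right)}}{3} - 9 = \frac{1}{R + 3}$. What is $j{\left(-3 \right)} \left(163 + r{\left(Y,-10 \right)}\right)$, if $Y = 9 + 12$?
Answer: $- \frac{14409}{8} \approx -1801.1$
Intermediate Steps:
$O{\left(U,R \right)} = 27 + \frac{3}{3 + R}$ ($O{\left(U,R \right)} = 27 + \frac{3}{R + 3} = 27 + \frac{3}{3 + R}$)
$Y = 21$
$r{\left(c,b \right)} = - b + \frac{3 \left(28 + 9 c\right)}{3 + c}$ ($r{\left(c,b \right)} = \frac{3 \left(28 + 9 c\right)}{3 + c} - b = - b + \frac{3 \left(28 + 9 c\right)}{3 + c}$)
$j{\left(-3 \right)} \left(163 + r{\left(Y,-10 \right)}\right) = - 9 \left(163 + \frac{84 + 27 \cdot 21 - - 10 \left(3 + 21\right)}{3 + 21}\right) = - 9 \left(163 + \frac{84 + 567 - \left(-10\right) 24}{24}\right) = - 9 \left(163 + \frac{84 + 567 + 240}{24}\right) = - 9 \left(163 + \frac{1}{24} \cdot 891\right) = - 9 \left(163 + \frac{297}{8}\right) = \left(-9\right) \frac{1601}{8} = - \frac{14409}{8}$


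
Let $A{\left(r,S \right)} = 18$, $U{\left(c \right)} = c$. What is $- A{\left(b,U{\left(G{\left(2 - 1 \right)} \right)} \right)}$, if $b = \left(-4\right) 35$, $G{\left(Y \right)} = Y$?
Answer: $-18$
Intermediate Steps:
$b = -140$
$- A{\left(b,U{\left(G{\left(2 - 1 \right)} \right)} \right)} = \left(-1\right) 18 = -18$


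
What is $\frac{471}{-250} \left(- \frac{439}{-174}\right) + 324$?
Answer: $\frac{4629077}{14500} \approx 319.25$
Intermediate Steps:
$\frac{471}{-250} \left(- \frac{439}{-174}\right) + 324 = 471 \left(- \frac{1}{250}\right) \left(\left(-439\right) \left(- \frac{1}{174}\right)\right) + 324 = \left(- \frac{471}{250}\right) \frac{439}{174} + 324 = - \frac{68923}{14500} + 324 = \frac{4629077}{14500}$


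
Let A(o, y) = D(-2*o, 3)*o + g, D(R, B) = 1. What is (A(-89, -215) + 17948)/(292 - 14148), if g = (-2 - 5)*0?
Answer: -17859/13856 ≈ -1.2889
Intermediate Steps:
g = 0 (g = -7*0 = 0)
A(o, y) = o (A(o, y) = 1*o + 0 = o + 0 = o)
(A(-89, -215) + 17948)/(292 - 14148) = (-89 + 17948)/(292 - 14148) = 17859/(-13856) = 17859*(-1/13856) = -17859/13856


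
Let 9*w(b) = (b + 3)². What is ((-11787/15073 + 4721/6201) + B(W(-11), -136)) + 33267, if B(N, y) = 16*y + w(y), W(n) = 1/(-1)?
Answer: 3089707008322/93467673 ≈ 33056.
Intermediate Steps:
W(n) = -1
w(b) = (3 + b)²/9 (w(b) = (b + 3)²/9 = (3 + b)²/9)
B(N, y) = 16*y + (3 + y)²/9
((-11787/15073 + 4721/6201) + B(W(-11), -136)) + 33267 = ((-11787/15073 + 4721/6201) + (16*(-136) + (3 - 136)²/9)) + 33267 = ((-11787*1/15073 + 4721*(1/6201)) + (-2176 + (⅑)*(-133)²)) + 33267 = ((-11787/15073 + 4721/6201) + (-2176 + (⅑)*17689)) + 33267 = (-1931554/93467673 + (-2176 + 17689/9)) + 33267 = (-1931554/93467673 - 1895/9) + 33267 = -19682069369/93467673 + 33267 = 3089707008322/93467673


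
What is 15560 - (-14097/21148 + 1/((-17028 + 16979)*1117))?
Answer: 18011370203289/1157493484 ≈ 15561.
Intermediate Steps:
15560 - (-14097/21148 + 1/((-17028 + 16979)*1117)) = 15560 - (-14097*1/21148 + (1/1117)/(-49)) = 15560 - (-14097/21148 - 1/49*1/1117) = 15560 - (-14097/21148 - 1/54733) = 15560 - 1*(-771592249/1157493484) = 15560 + 771592249/1157493484 = 18011370203289/1157493484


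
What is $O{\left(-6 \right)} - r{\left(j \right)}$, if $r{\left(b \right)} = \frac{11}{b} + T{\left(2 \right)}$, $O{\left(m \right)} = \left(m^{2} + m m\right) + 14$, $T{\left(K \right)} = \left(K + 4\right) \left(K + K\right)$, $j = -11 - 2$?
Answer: $\frac{817}{13} \approx 62.846$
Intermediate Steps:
$j = -13$ ($j = -11 - 2 = -13$)
$T{\left(K \right)} = 2 K \left(4 + K\right)$ ($T{\left(K \right)} = \left(4 + K\right) 2 K = 2 K \left(4 + K\right)$)
$O{\left(m \right)} = 14 + 2 m^{2}$ ($O{\left(m \right)} = \left(m^{2} + m^{2}\right) + 14 = 2 m^{2} + 14 = 14 + 2 m^{2}$)
$r{\left(b \right)} = 24 + \frac{11}{b}$ ($r{\left(b \right)} = \frac{11}{b} + 2 \cdot 2 \left(4 + 2\right) = \frac{11}{b} + 2 \cdot 2 \cdot 6 = \frac{11}{b} + 24 = 24 + \frac{11}{b}$)
$O{\left(-6 \right)} - r{\left(j \right)} = \left(14 + 2 \left(-6\right)^{2}\right) - \left(24 + \frac{11}{-13}\right) = \left(14 + 2 \cdot 36\right) - \left(24 + 11 \left(- \frac{1}{13}\right)\right) = \left(14 + 72\right) - \left(24 - \frac{11}{13}\right) = 86 - \frac{301}{13} = \frac{817}{13}$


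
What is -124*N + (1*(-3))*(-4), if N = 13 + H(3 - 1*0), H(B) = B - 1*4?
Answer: -1476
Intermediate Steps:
H(B) = -4 + B (H(B) = B - 4 = -4 + B)
N = 12 (N = 13 + (-4 + (3 - 1*0)) = 13 + (-4 + (3 + 0)) = 13 + (-4 + 3) = 13 - 1 = 12)
-124*N + (1*(-3))*(-4) = -124*12 + (1*(-3))*(-4) = -1488 - 3*(-4) = -1488 + 12 = -1476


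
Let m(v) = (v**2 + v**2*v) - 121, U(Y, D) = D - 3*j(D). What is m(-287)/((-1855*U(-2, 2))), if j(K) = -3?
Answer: 428321/371 ≈ 1154.5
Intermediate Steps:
U(Y, D) = 9 + D (U(Y, D) = D - 3*(-3) = D + 9 = 9 + D)
m(v) = -121 + v**2 + v**3 (m(v) = (v**2 + v**3) - 121 = -121 + v**2 + v**3)
m(-287)/((-1855*U(-2, 2))) = (-121 + (-287)**2 + (-287)**3)/((-1855*(9 + 2))) = (-121 + 82369 - 23639903)/((-1855*11)) = -23557655/(-20405) = -23557655*(-1/20405) = 428321/371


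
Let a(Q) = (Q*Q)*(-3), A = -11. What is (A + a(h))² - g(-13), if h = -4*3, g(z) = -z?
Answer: 196236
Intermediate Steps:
h = -12
a(Q) = -3*Q² (a(Q) = Q²*(-3) = -3*Q²)
(A + a(h))² - g(-13) = (-11 - 3*(-12)²)² - (-1)*(-13) = (-11 - 3*144)² - 1*13 = (-11 - 432)² - 13 = (-443)² - 13 = 196249 - 13 = 196236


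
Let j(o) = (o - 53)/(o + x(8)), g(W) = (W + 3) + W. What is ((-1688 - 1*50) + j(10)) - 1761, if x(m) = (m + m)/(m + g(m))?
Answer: -1001875/286 ≈ -3503.1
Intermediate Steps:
g(W) = 3 + 2*W (g(W) = (3 + W) + W = 3 + 2*W)
x(m) = 2*m/(3 + 3*m) (x(m) = (m + m)/(m + (3 + 2*m)) = (2*m)/(3 + 3*m) = 2*m/(3 + 3*m))
j(o) = (-53 + o)/(16/27 + o) (j(o) = (o - 53)/(o + (⅔)*8/(1 + 8)) = (-53 + o)/(o + (⅔)*8/9) = (-53 + o)/(o + (⅔)*8*(⅑)) = (-53 + o)/(o + 16/27) = (-53 + o)/(16/27 + o))
((-1688 - 1*50) + j(10)) - 1761 = ((-1688 - 1*50) + 27*(-53 + 10)/(16 + 27*10)) - 1761 = ((-1688 - 50) + 27*(-43)/(16 + 270)) - 1761 = (-1738 + 27*(-43)/286) - 1761 = (-1738 + 27*(1/286)*(-43)) - 1761 = (-1738 - 1161/286) - 1761 = -498229/286 - 1761 = -1001875/286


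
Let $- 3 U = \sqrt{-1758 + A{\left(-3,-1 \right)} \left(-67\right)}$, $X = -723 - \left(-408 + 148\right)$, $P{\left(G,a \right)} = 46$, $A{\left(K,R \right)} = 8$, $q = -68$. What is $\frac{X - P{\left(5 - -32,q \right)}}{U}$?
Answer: $- \frac{1527 i \sqrt{2294}}{2294} \approx - 31.882 i$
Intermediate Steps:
$X = -463$ ($X = -723 - -260 = -723 + 260 = -463$)
$U = - \frac{i \sqrt{2294}}{3}$ ($U = - \frac{\sqrt{-1758 + 8 \left(-67\right)}}{3} = - \frac{\sqrt{-1758 - 536}}{3} = - \frac{\sqrt{-2294}}{3} = - \frac{i \sqrt{2294}}{3} \approx - 15.965 i$)
$\frac{X - P{\left(5 - -32,q \right)}}{U} = \frac{-463 - 46}{\left(- \frac{1}{3}\right) i \sqrt{2294}} = \left(-463 - 46\right) \frac{3 i \sqrt{2294}}{2294} = - 509 \frac{3 i \sqrt{2294}}{2294} = - \frac{1527 i \sqrt{2294}}{2294}$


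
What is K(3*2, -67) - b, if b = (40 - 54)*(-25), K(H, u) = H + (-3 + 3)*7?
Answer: -344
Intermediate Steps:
K(H, u) = H (K(H, u) = H + 0*7 = H + 0 = H)
b = 350 (b = -14*(-25) = 350)
K(3*2, -67) - b = 3*2 - 1*350 = 6 - 350 = -344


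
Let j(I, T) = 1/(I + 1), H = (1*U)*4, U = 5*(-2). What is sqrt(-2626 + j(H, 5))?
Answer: I*sqrt(3994185)/39 ≈ 51.245*I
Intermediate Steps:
U = -10
H = -40 (H = (1*(-10))*4 = -10*4 = -40)
j(I, T) = 1/(1 + I)
sqrt(-2626 + j(H, 5)) = sqrt(-2626 + 1/(1 - 40)) = sqrt(-2626 + 1/(-39)) = sqrt(-2626 - 1/39) = sqrt(-102415/39) = I*sqrt(3994185)/39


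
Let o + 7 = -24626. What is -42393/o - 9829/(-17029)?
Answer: 321342718/139825119 ≈ 2.2982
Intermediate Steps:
o = -24633 (o = -7 - 24626 = -24633)
-42393/o - 9829/(-17029) = -42393/(-24633) - 9829/(-17029) = -42393*(-1/24633) - 9829*(-1/17029) = 14131/8211 + 9829/17029 = 321342718/139825119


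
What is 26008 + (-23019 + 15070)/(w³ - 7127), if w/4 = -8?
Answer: 1037597109/39895 ≈ 26008.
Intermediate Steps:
w = -32 (w = 4*(-8) = -32)
26008 + (-23019 + 15070)/(w³ - 7127) = 26008 + (-23019 + 15070)/((-32)³ - 7127) = 26008 - 7949/(-32768 - 7127) = 26008 - 7949/(-39895) = 26008 - 7949*(-1/39895) = 26008 + 7949/39895 = 1037597109/39895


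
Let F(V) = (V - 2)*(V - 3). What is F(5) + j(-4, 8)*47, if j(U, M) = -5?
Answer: -229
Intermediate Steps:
F(V) = (-3 + V)*(-2 + V) (F(V) = (-2 + V)*(-3 + V) = (-3 + V)*(-2 + V))
F(5) + j(-4, 8)*47 = (6 + 5**2 - 5*5) - 5*47 = (6 + 25 - 25) - 235 = 6 - 235 = -229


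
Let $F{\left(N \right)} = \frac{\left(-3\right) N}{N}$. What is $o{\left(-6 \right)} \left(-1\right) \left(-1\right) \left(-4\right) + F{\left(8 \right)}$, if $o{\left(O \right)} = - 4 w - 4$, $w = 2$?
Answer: $45$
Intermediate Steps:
$o{\left(O \right)} = -12$ ($o{\left(O \right)} = \left(-4\right) 2 - 4 = -8 - 4 = -12$)
$F{\left(N \right)} = -3$
$o{\left(-6 \right)} \left(-1\right) \left(-1\right) \left(-4\right) + F{\left(8 \right)} = - 12 \left(-1\right) \left(-1\right) \left(-4\right) - 3 = - 12 \cdot 1 \left(-4\right) - 3 = \left(-12\right) \left(-4\right) - 3 = 48 - 3 = 45$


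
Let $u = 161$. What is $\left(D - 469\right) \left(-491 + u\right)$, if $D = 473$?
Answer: $-1320$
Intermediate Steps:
$\left(D - 469\right) \left(-491 + u\right) = \left(473 - 469\right) \left(-491 + 161\right) = 4 \left(-330\right) = -1320$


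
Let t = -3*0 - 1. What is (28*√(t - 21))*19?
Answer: 532*I*√22 ≈ 2495.3*I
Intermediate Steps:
t = -1 (t = 0 - 1 = -1)
(28*√(t - 21))*19 = (28*√(-1 - 21))*19 = (28*√(-22))*19 = (28*(I*√22))*19 = (28*I*√22)*19 = 532*I*√22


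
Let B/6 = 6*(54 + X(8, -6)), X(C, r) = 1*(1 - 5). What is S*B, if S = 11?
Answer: 19800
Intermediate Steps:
X(C, r) = -4 (X(C, r) = 1*(-4) = -4)
B = 1800 (B = 6*(6*(54 - 4)) = 6*(6*50) = 6*300 = 1800)
S*B = 11*1800 = 19800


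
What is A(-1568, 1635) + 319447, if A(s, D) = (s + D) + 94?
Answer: 319608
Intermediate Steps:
A(s, D) = 94 + D + s (A(s, D) = (D + s) + 94 = 94 + D + s)
A(-1568, 1635) + 319447 = (94 + 1635 - 1568) + 319447 = 161 + 319447 = 319608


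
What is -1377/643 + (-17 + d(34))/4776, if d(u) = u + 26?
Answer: -6548903/3070968 ≈ -2.1325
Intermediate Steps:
d(u) = 26 + u
-1377/643 + (-17 + d(34))/4776 = -1377/643 + (-17 + (26 + 34))/4776 = -1377*1/643 + (-17 + 60)*(1/4776) = -1377/643 + 43*(1/4776) = -1377/643 + 43/4776 = -6548903/3070968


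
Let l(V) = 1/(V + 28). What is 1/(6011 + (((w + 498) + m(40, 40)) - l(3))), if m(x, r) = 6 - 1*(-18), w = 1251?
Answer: 31/241303 ≈ 0.00012847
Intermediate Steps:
m(x, r) = 24 (m(x, r) = 6 + 18 = 24)
l(V) = 1/(28 + V)
1/(6011 + (((w + 498) + m(40, 40)) - l(3))) = 1/(6011 + (((1251 + 498) + 24) - 1/(28 + 3))) = 1/(6011 + ((1749 + 24) - 1/31)) = 1/(6011 + (1773 - 1*1/31)) = 1/(6011 + (1773 - 1/31)) = 1/(6011 + 54962/31) = 1/(241303/31) = 31/241303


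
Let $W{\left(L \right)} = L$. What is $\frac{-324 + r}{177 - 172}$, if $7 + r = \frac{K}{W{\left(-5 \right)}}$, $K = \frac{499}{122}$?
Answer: $- \frac{202409}{3050} \approx -66.364$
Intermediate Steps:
$K = \frac{499}{122}$ ($K = 499 \cdot \frac{1}{122} = \frac{499}{122} \approx 4.0902$)
$r = - \frac{4769}{610}$ ($r = -7 + \frac{499}{122 \left(-5\right)} = -7 + \frac{499}{122} \left(- \frac{1}{5}\right) = -7 - \frac{499}{610} = - \frac{4769}{610} \approx -7.818$)
$\frac{-324 + r}{177 - 172} = \frac{-324 - \frac{4769}{610}}{177 - 172} = - \frac{202409}{610 \cdot 5} = \left(- \frac{202409}{610}\right) \frac{1}{5} = - \frac{202409}{3050}$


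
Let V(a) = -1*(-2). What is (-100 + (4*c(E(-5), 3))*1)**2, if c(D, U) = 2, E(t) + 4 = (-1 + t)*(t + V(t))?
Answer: 8464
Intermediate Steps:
V(a) = 2
E(t) = -4 + (-1 + t)*(2 + t) (E(t) = -4 + (-1 + t)*(t + 2) = -4 + (-1 + t)*(2 + t))
(-100 + (4*c(E(-5), 3))*1)**2 = (-100 + (4*2)*1)**2 = (-100 + 8*1)**2 = (-100 + 8)**2 = (-92)**2 = 8464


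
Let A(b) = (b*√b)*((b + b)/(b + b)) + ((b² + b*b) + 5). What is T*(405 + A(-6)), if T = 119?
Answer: 57358 - 714*I*√6 ≈ 57358.0 - 1748.9*I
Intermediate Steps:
A(b) = 5 + b^(3/2) + 2*b² (A(b) = b^(3/2)*((2*b)/((2*b))) + ((b² + b²) + 5) = b^(3/2)*((2*b)*(1/(2*b))) + (2*b² + 5) = b^(3/2)*1 + (5 + 2*b²) = b^(3/2) + (5 + 2*b²) = 5 + b^(3/2) + 2*b²)
T*(405 + A(-6)) = 119*(405 + (5 + (-6)^(3/2) + 2*(-6)²)) = 119*(405 + (5 - 6*I*√6 + 2*36)) = 119*(405 + (5 - 6*I*√6 + 72)) = 119*(405 + (77 - 6*I*√6)) = 119*(482 - 6*I*√6) = 57358 - 714*I*√6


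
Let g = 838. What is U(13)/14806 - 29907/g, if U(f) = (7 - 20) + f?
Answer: -29907/838 ≈ -35.689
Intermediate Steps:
U(f) = -13 + f
U(13)/14806 - 29907/g = (-13 + 13)/14806 - 29907/838 = 0*(1/14806) - 29907*1/838 = 0 - 29907/838 = -29907/838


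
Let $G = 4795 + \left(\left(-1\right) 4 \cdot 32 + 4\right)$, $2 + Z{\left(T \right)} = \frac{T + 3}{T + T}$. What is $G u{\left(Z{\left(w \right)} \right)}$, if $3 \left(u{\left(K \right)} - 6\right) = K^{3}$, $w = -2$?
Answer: $\frac{658611}{64} \approx 10291.0$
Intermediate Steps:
$Z{\left(T \right)} = -2 + \frac{3 + T}{2 T}$ ($Z{\left(T \right)} = -2 + \frac{T + 3}{T + T} = -2 + \frac{3 + T}{2 T}$)
$G = 4671$ ($G = 4795 + \left(\left(-4\right) 32 + 4\right) = 4795 + \left(-128 + 4\right) = 4795 - 124 = 4671$)
$u{\left(K \right)} = 6 + \frac{K^{3}}{3}$
$G u{\left(Z{\left(w \right)} \right)} = 4671 \left(6 + \frac{\left(\frac{3 \left(1 - -2\right)}{2 \left(-2\right)}\right)^{3}}{3}\right) = 4671 \left(6 + \frac{\left(\frac{3}{2} \left(- \frac{1}{2}\right) \left(1 + 2\right)\right)^{3}}{3}\right) = 4671 \left(6 + \frac{\left(\frac{3}{2} \left(- \frac{1}{2}\right) 3\right)^{3}}{3}\right) = 4671 \left(6 + \frac{\left(- \frac{9}{4}\right)^{3}}{3}\right) = 4671 \left(6 + \frac{1}{3} \left(- \frac{729}{64}\right)\right) = 4671 \left(6 - \frac{243}{64}\right) = 4671 \cdot \frac{141}{64} = \frac{658611}{64}$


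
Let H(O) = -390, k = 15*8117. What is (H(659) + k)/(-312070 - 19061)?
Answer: -40455/110377 ≈ -0.36652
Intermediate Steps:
k = 121755
(H(659) + k)/(-312070 - 19061) = (-390 + 121755)/(-312070 - 19061) = 121365/(-331131) = 121365*(-1/331131) = -40455/110377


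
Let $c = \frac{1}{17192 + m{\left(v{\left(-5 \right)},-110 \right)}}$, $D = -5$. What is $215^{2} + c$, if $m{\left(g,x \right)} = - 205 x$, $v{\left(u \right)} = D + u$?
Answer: $\frac{1837073951}{39742} \approx 46225.0$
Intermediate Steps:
$v{\left(u \right)} = -5 + u$
$c = \frac{1}{39742}$ ($c = \frac{1}{17192 - -22550} = \frac{1}{17192 + 22550} = \frac{1}{39742} \approx 2.5162 \cdot 10^{-5}$)
$215^{2} + c = 215^{2} + \frac{1}{39742} = 46225 + \frac{1}{39742} = \frac{1837073951}{39742}$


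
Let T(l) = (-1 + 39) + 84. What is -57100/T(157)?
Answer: -28550/61 ≈ -468.03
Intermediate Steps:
T(l) = 122 (T(l) = 38 + 84 = 122)
-57100/T(157) = -57100/122 = -57100*1/122 = -28550/61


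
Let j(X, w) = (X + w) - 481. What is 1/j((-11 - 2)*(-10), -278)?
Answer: -1/629 ≈ -0.0015898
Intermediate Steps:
j(X, w) = -481 + X + w
1/j((-11 - 2)*(-10), -278) = 1/(-481 + (-11 - 2)*(-10) - 278) = 1/(-481 - 13*(-10) - 278) = 1/(-481 + 130 - 278) = 1/(-629) = -1/629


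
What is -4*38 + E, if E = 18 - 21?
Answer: -155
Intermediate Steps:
E = -3
-4*38 + E = -4*38 - 3 = -152 - 3 = -155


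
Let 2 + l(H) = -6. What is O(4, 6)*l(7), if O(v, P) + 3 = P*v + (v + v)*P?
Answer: -552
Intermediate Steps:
l(H) = -8 (l(H) = -2 - 6 = -8)
O(v, P) = -3 + 3*P*v (O(v, P) = -3 + (P*v + (v + v)*P) = -3 + (P*v + (2*v)*P) = -3 + (P*v + 2*P*v) = -3 + 3*P*v)
O(4, 6)*l(7) = (-3 + 3*6*4)*(-8) = (-3 + 72)*(-8) = 69*(-8) = -552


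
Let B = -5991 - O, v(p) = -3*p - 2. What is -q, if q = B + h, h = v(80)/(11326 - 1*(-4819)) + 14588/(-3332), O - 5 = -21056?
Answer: -28925659957/1921255 ≈ -15056.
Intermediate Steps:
O = -21051 (O = 5 - 21056 = -21051)
v(p) = -2 - 3*p
B = 15060 (B = -5991 - 1*(-21051) = -5991 + 21051 = 15060)
h = -8440343/1921255 (h = (-2 - 3*80)/(11326 - 1*(-4819)) + 14588/(-3332) = (-2 - 240)/(11326 + 4819) + 14588*(-1/3332) = -242/16145 - 521/119 = -8440343/1921255 ≈ -4.3931)
q = 28925659957/1921255 (q = 15060 - 8440343/1921255 = 28925659957/1921255 ≈ 15056.)
-q = -1*28925659957/1921255 = -28925659957/1921255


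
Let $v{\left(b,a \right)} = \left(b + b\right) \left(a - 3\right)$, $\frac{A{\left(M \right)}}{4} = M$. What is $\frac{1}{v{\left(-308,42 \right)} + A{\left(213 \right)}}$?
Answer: $- \frac{1}{23172} \approx -4.3156 \cdot 10^{-5}$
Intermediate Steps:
$A{\left(M \right)} = 4 M$
$v{\left(b,a \right)} = 2 b \left(-3 + a\right)$
$\frac{1}{v{\left(-308,42 \right)} + A{\left(213 \right)}} = \frac{1}{2 \left(-308\right) \left(-3 + 42\right) + 4 \cdot 213} = \frac{1}{2 \left(-308\right) 39 + 852} = \frac{1}{-24024 + 852} = \frac{1}{-23172} = - \frac{1}{23172}$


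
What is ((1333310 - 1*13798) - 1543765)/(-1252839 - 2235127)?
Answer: 224253/3487966 ≈ 0.064293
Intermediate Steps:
((1333310 - 1*13798) - 1543765)/(-1252839 - 2235127) = ((1333310 - 13798) - 1543765)/(-3487966) = (1319512 - 1543765)*(-1/3487966) = -224253*(-1/3487966) = 224253/3487966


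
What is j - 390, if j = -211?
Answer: -601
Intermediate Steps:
j - 390 = -211 - 390 = -601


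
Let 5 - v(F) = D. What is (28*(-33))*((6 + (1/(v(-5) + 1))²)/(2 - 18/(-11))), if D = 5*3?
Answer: -412489/270 ≈ -1527.7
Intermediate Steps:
D = 15
v(F) = -10 (v(F) = 5 - 1*15 = 5 - 15 = -10)
(28*(-33))*((6 + (1/(v(-5) + 1))²)/(2 - 18/(-11))) = (28*(-33))*((6 + (1/(-10 + 1))²)/(2 - 18/(-11))) = -924*(6 + (1/(-9))²)/(2 - 18*(-1/11)) = -924*(6 + (-⅑)²)/(2 + 18/11) = -924*(6 + 1/81)/40/11 = -149996*11/(27*40) = -924*5357/3240 = -412489/270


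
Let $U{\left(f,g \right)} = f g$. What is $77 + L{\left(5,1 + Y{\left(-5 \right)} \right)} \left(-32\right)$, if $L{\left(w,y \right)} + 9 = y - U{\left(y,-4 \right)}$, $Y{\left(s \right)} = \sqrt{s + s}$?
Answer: $205 - 160 i \sqrt{10} \approx 205.0 - 505.96 i$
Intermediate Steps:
$Y{\left(s \right)} = \sqrt{2} \sqrt{s}$ ($Y{\left(s \right)} = \sqrt{2 s} = \sqrt{2} \sqrt{s}$)
$L{\left(w,y \right)} = -9 + 5 y$ ($L{\left(w,y \right)} = -9 - \left(- y + y \left(-4\right)\right) = -9 + \left(y - - 4 y\right) = -9 + \left(y + 4 y\right) = -9 + 5 y$)
$77 + L{\left(5,1 + Y{\left(-5 \right)} \right)} \left(-32\right) = 77 + \left(-9 + 5 \left(1 + \sqrt{2} \sqrt{-5}\right)\right) \left(-32\right) = 77 + \left(-9 + 5 \left(1 + \sqrt{2} i \sqrt{5}\right)\right) \left(-32\right) = 77 + \left(-9 + 5 \left(1 + i \sqrt{10}\right)\right) \left(-32\right) = 77 + \left(-9 + \left(5 + 5 i \sqrt{10}\right)\right) \left(-32\right) = 77 + \left(-4 + 5 i \sqrt{10}\right) \left(-32\right) = 77 + \left(128 - 160 i \sqrt{10}\right) = 205 - 160 i \sqrt{10}$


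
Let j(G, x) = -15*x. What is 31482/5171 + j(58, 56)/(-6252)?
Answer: 16764092/2694091 ≈ 6.2225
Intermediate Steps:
31482/5171 + j(58, 56)/(-6252) = 31482/5171 - 15*56/(-6252) = 31482*(1/5171) - 840*(-1/6252) = 31482/5171 + 70/521 = 16764092/2694091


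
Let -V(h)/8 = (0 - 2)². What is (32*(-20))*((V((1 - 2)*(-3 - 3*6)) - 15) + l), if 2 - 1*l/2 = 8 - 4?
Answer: 32640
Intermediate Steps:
l = -4 (l = 4 - 2*(8 - 4) = 4 - 2*4 = 4 - 8 = -4)
V(h) = -32 (V(h) = -8*(0 - 2)² = -8*(-2)² = -8*4 = -32)
(32*(-20))*((V((1 - 2)*(-3 - 3*6)) - 15) + l) = (32*(-20))*((-32 - 15) - 4) = -640*(-47 - 4) = -640*(-51) = 32640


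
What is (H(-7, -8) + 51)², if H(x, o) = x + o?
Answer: 1296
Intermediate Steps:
H(x, o) = o + x
(H(-7, -8) + 51)² = ((-8 - 7) + 51)² = (-15 + 51)² = 36² = 1296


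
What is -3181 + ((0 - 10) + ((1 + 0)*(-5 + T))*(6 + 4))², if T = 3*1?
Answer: -2281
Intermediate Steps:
T = 3
-3181 + ((0 - 10) + ((1 + 0)*(-5 + T))*(6 + 4))² = -3181 + ((0 - 10) + ((1 + 0)*(-5 + 3))*(6 + 4))² = -3181 + (-10 + (1*(-2))*10)² = -3181 + (-10 - 2*10)² = -3181 + (-10 - 20)² = -3181 + (-30)² = -3181 + 900 = -2281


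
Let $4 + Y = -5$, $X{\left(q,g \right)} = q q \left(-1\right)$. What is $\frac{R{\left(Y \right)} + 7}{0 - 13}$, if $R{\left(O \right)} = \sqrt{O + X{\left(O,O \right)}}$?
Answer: $- \frac{7}{13} - \frac{3 i \sqrt{10}}{13} \approx -0.53846 - 0.72976 i$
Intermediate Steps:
$X{\left(q,g \right)} = - q^{2}$ ($X{\left(q,g \right)} = q^{2} \left(-1\right) = - q^{2}$)
$Y = -9$ ($Y = -4 - 5 = -9$)
$R{\left(O \right)} = \sqrt{O - O^{2}}$
$\frac{R{\left(Y \right)} + 7}{0 - 13} = \frac{\sqrt{- 9 \left(1 - -9\right)} + 7}{0 - 13} = \frac{\sqrt{- 9 \left(1 + 9\right)} + 7}{-13} = \left(\sqrt{\left(-9\right) 10} + 7\right) \left(- \frac{1}{13}\right) = \left(\sqrt{-90} + 7\right) \left(- \frac{1}{13}\right) = \left(3 i \sqrt{10} + 7\right) \left(- \frac{1}{13}\right) = \left(7 + 3 i \sqrt{10}\right) \left(- \frac{1}{13}\right) = - \frac{7}{13} - \frac{3 i \sqrt{10}}{13}$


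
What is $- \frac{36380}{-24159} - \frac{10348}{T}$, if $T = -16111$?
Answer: $\frac{836115512}{389225649} \approx 2.1482$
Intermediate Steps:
$- \frac{36380}{-24159} - \frac{10348}{T} = - \frac{36380}{-24159} - \frac{10348}{-16111} = \left(-36380\right) \left(- \frac{1}{24159}\right) - - \frac{10348}{16111} = \frac{36380}{24159} + \frac{10348}{16111} = \frac{836115512}{389225649}$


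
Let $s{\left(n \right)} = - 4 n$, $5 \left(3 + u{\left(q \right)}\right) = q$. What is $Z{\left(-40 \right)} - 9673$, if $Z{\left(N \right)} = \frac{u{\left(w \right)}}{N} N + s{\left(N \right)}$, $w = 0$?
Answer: $-9516$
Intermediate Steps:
$u{\left(q \right)} = -3 + \frac{q}{5}$
$Z{\left(N \right)} = -3 - 4 N$ ($Z{\left(N \right)} = \frac{-3 + \frac{1}{5} \cdot 0}{N} N - 4 N = \frac{-3 + 0}{N} N - 4 N = - \frac{3}{N} N - 4 N = -3 - 4 N$)
$Z{\left(-40 \right)} - 9673 = \left(-3 - -160\right) - 9673 = \left(-3 + 160\right) - 9673 = 157 - 9673 = -9516$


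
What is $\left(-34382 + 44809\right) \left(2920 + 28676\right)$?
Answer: $329451492$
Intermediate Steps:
$\left(-34382 + 44809\right) \left(2920 + 28676\right) = 10427 \cdot 31596 = 329451492$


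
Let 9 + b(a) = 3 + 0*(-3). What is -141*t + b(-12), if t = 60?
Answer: -8466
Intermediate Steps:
b(a) = -6 (b(a) = -9 + (3 + 0*(-3)) = -9 + (3 + 0) = -9 + 3 = -6)
-141*t + b(-12) = -141*60 - 6 = -8460 - 6 = -8466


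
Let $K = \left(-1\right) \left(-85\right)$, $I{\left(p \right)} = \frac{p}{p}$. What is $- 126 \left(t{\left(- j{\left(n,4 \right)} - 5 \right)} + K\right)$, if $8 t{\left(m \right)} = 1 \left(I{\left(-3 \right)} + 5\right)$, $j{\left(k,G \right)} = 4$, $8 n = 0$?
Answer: $- \frac{21609}{2} \approx -10805.0$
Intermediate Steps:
$n = 0$ ($n = \frac{1}{8} \cdot 0 = 0$)
$I{\left(p \right)} = 1$
$K = 85$
$t{\left(m \right)} = \frac{3}{4}$ ($t{\left(m \right)} = \frac{1 \left(1 + 5\right)}{8} = \frac{1 \cdot 6}{8} = \frac{1}{8} \cdot 6 = \frac{3}{4}$)
$- 126 \left(t{\left(- j{\left(n,4 \right)} - 5 \right)} + K\right) = - 126 \left(\frac{3}{4} + 85\right) = \left(-126\right) \frac{343}{4} = - \frac{21609}{2}$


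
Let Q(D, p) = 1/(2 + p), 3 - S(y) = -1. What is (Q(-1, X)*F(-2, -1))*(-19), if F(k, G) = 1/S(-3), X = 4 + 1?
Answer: -19/28 ≈ -0.67857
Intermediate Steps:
S(y) = 4 (S(y) = 3 - 1*(-1) = 3 + 1 = 4)
X = 5
F(k, G) = 1/4
(Q(-1, X)*F(-2, -1))*(-19) = ((1/4)/(2 + 5))*(-19) = ((1/4)/7)*(-19) = ((1/7)*(1/4))*(-19) = (1/28)*(-19) = -19/28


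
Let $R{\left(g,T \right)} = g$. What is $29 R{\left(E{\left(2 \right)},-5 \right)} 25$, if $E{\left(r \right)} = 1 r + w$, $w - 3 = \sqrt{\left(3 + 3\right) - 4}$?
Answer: $3625 + 725 \sqrt{2} \approx 4650.3$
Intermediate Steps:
$w = 3 + \sqrt{2}$ ($w = 3 + \sqrt{\left(3 + 3\right) - 4} = 3 + \sqrt{6 - 4} = 3 + \sqrt{2} \approx 4.4142$)
$E{\left(r \right)} = 3 + r + \sqrt{2}$ ($E{\left(r \right)} = 1 r + \left(3 + \sqrt{2}\right) = r + \left(3 + \sqrt{2}\right) = 3 + r + \sqrt{2}$)
$29 R{\left(E{\left(2 \right)},-5 \right)} 25 = 29 \left(3 + 2 + \sqrt{2}\right) 25 = 29 \left(5 + \sqrt{2}\right) 25 = \left(145 + 29 \sqrt{2}\right) 25 = 3625 + 725 \sqrt{2}$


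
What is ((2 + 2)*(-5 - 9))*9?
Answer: -504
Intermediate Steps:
((2 + 2)*(-5 - 9))*9 = (4*(-14))*9 = -56*9 = -504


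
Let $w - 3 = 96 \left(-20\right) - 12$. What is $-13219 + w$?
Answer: $-15148$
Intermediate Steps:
$w = -1929$ ($w = 3 + \left(96 \left(-20\right) - 12\right) = 3 - 1932 = -1929$)
$-13219 + w = -13219 - 1929 = -15148$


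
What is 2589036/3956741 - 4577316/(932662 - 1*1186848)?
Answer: 9384675295926/502874083913 ≈ 18.662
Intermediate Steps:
2589036/3956741 - 4577316/(932662 - 1*1186848) = 2589036*(1/3956741) - 4577316/(932662 - 1186848) = 2589036/3956741 - 4577316/(-254186) = 2589036/3956741 - 4577316*(-1/254186) = 2589036/3956741 + 2288658/127093 = 9384675295926/502874083913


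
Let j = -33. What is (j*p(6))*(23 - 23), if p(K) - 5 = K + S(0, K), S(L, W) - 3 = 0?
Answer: 0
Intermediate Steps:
S(L, W) = 3 (S(L, W) = 3 + 0 = 3)
p(K) = 8 + K (p(K) = 5 + (K + 3) = 5 + (3 + K) = 8 + K)
(j*p(6))*(23 - 23) = (-33*(8 + 6))*(23 - 23) = -33*14*0 = -462*0 = 0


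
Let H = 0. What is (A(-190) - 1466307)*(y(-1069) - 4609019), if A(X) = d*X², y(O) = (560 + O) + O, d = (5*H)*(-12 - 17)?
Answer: 6760550655279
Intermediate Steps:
d = 0 (d = (5*0)*(-12 - 17) = 0*(-29) = 0)
y(O) = 560 + 2*O
A(X) = 0 (A(X) = 0*X² = 0)
(A(-190) - 1466307)*(y(-1069) - 4609019) = (0 - 1466307)*((560 + 2*(-1069)) - 4609019) = -1466307*((560 - 2138) - 4609019) = -1466307*(-1578 - 4609019) = -1466307*(-4610597) = 6760550655279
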